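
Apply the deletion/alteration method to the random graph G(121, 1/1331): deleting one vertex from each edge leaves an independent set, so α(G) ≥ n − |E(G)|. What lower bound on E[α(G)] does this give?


E[|E(G)|] = C(121, 2)·p = 7260 · (1/1331) = 60/11.
E[α(G)] ≥ n − E[|E(G)|] = 121 − 60/11 = 1271/11.
Numerically: ≈ 115.54545.
(This is only a lower bound; the true E[α(G)] may be larger.)

E[α(G)] ≥ 1271/11 ≈ 115.54545.


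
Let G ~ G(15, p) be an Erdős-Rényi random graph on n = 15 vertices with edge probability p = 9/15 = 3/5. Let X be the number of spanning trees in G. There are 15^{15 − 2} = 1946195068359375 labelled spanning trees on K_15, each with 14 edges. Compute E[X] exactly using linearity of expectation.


K_15 has 15^{15 − 2} = 1946195068359375 labelled spanning trees.
For each such spanning tree H, let X_H = 1 if all 14 edges of H are present in G. Then P[X_H = 1] = p^{14} = (3/5)^{14} = 4782969/6103515625.
Summing the indicators: E[X] = Σ_H E[X_H] = 1946195068359375 · p^{14} = 1946195068359375 · 4782969/6103515625 = 7625597484987/5.
Numerically: E[X] ≈ 1.5251e+12.

E[X] = 1946195068359375 · (3/5)^{14} = 7625597484987/5 ≈ 1.5251e+12.


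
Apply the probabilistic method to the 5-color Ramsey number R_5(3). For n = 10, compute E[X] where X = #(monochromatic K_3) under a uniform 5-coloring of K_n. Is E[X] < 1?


E[X] = C(10, 3) · 5^{1 − 3} = 120 · 5^{−2} = 120/25.
As a reduced fraction: E[X] = 24/5 ≈ 4.80000.
Is E[X] < 1? NO.
Since E[X] ≥ 1, the first-moment bound is inconclusive at n = 10; it does NOT by itself certify R_5(3) > 10.

E[X] = 24/5 ≈ 4.80000; E[X] ≥ 1; first-moment method inconclusive here.


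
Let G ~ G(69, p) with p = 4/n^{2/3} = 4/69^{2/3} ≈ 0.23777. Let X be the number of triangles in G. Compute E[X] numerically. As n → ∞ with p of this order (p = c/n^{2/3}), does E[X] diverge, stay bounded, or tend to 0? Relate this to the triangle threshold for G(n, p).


Number of potential triangles: C(69, 3) = 52394.
Each occurs with probability p³ ≈ (0.23777)³ ≈ 1.3442554e-02.
By linearity: E[X] = C(69, 3)·p³ ≈ 52394 · 1.3442554e-02 ≈ 704.30918.
Since α = 2/3 < 1, p = c/n^{2/3} ≫ 1/n is above the triangle threshold p ~ 1/n. Asymptotically E[X] ~ (c³/6)·n^{3(1−α)} = (4³/6)·n^{1} → ∞; triangles are abundant w.h.p.

E[X] ≈ 704.30918; in regime p = Θ(1/n^{2/3}) E[X] diverges (above the triangle threshold p ~ 1/n).


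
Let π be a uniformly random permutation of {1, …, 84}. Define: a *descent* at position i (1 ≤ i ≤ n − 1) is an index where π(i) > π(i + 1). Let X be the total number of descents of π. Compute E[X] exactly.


Write X = Σ X_I over i = 1, …, 83, with X_I the indicator of one descent.
There are 83 indicators.
For each fixed i, the pair (π(i), π(i+1)) is a uniformly random ordered pair of distinct values from {1, …, 84}; by symmetry P[π(i) > π(i+1)] = 1/2.
By linearity: E[X] = 83 · (1/2) = (84 − 1) · (1/2) = 83/2 ≈ 41.5000.

E[X] = 83/2 = 41.5000.


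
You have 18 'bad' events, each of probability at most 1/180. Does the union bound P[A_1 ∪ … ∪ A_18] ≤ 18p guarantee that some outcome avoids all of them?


Union bound: P[∪_{i=1}^{18} A_i] ≤ Σ_i P[A_i] ≤ 18·p = 18·(1/180) = 1/10.
Numerically: 1/10 ≈ 0.1000000.
Is 1/10 < 1? YES.
Since P[∪ A_i] ≤ 1/10 < 1, the complement has P[∩ A_i^c] ≥ 1 − 1/10 = 9/10 > 0, so some outcome avoids every A_i.

18·p = 1/10 ≈ 0.1000000; existence CERTIFIED by the union bound.


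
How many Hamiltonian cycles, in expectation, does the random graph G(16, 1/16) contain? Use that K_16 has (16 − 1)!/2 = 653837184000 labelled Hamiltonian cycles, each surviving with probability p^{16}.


K_16 has (16 − 1)!/2 = 653837184000 labelled Hamiltonian cycles.
For each such Hamiltonian cycle H, let X_H = 1 if all 16 edges of H are present in G. Then P[X_H = 1] = p^{16} = (1/16)^{16} = 1/18446744073709551616.
By linearity: E[X] = Σ_H E[X_H] = 653837184000 · p^{16} = 653837184000 · 1/18446744073709551616 = 638512875/18014398509481984.
Numerically: E[X] ≈ 3.5445e-08.

E[X] = 653837184000 · (1/16)^{16} = 638512875/18014398509481984 ≈ 3.5445e-08.


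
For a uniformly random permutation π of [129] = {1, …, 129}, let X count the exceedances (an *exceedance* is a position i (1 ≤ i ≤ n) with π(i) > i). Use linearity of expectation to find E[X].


Write X = Σ_{i=1}^{129} X_i, where X_i = 1_{π(i) > i}.
For each fixed i, π(i) is uniform over {1, …, 129} (marginal of a uniform permutation), so P[π(i) > i] = (n − i)/n. Summing: Σ_{i=1}^{129} (n − i)/n = (0 + 1 + … + 128)/129 = 129(129 − 1)/(2·129) = (129 − 1)/2.
Hence E[X] = Σ_{i=1}^{129} (129 − i)/129 = 64 ≈ 64.00000.

E[X] = 64 = 64.00000.


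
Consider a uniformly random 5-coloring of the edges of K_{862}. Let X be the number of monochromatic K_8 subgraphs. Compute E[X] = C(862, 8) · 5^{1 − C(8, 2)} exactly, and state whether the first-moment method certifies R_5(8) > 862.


E[X] = C(862, 8) · 5^{1 − 28} = 7317951015318931845 · 5^{−27} = 7317951015318931845/7450580596923828125.
As a reduced fraction: E[X] = 1463590203063786369/1490116119384765625 ≈ 0.982199.
Is E[X] < 1? YES.
Since E[X] < 1, there exists a 5-coloring of K_{862} with no monochromatic K_8; hence R_5(8) > 862.

E[X] = 1463590203063786369/1490116119384765625 ≈ 0.982199; E[X] < 1, so R_5(8) > 862.


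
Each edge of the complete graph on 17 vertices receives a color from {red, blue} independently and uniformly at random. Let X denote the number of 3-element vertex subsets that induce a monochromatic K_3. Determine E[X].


Let X = Σ_S X_S over the C(17, 3) = 680 subsets S of size 3, where X_S = 1 if the K_3 on S is monochromatic.
For a fixed S, the K_3 on S has C(3, 2) = 3 edges. P[all 3 edges red] = (1/2)^3, and likewise for blue, so P[monochromatic] = 2·(1/2)^3 = 2^{1 − 3} = 1/4.
By linearity of expectation: E[X] = C(17, 3) · 2^{1 − 3} = 680 · 1/4 = 170.
Numerically: E[X] ≈ 170.000.

E[X] = C(17,3)·2^(1−C(3,2)) = 170 ≈ 170.000.


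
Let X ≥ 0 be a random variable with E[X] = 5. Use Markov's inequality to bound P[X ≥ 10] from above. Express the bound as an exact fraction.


μ = E[X] = 5, a = 10.
Markov: P[X ≥ 10] ≤ μ/a = (5)/10 = 1/2.
Numerically: ≈ 0.500.
(Since a = 10 > μ = 5.000, the bound 1/2 is < 1 and informative.)

P[X ≥ 10] ≤ 1/2 ≈ 0.500.


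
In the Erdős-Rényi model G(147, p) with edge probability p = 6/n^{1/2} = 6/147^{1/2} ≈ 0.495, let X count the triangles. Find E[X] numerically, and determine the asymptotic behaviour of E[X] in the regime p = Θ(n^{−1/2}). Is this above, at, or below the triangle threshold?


Number of potential triangles: C(147, 3) = 518665.
Each occurs with probability p³ ≈ (0.495)³ ≈ 1.21193e-01.
By linearity: E[X] = C(147, 3)·p³ ≈ 518665 · 1.21193e-01 ≈ 62858.598.
Since α = 1/2 < 1, p = c/n^{1/2} ≫ 1/n is above the triangle threshold p ~ 1/n. Asymptotically E[X] ~ (c³/6)·n^{3(1−α)} = (6³/6)·n^{1.5} → ∞; triangles are abundant w.h.p.

E[X] ≈ 62858.598; in regime p = Θ(1/n^{1/2}) E[X] diverges (above the triangle threshold p ~ 1/n).


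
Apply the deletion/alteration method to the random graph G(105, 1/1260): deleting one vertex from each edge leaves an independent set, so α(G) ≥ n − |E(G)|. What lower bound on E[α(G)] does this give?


E[|E(G)|] = C(105, 2)·p = 5460 · (1/1260) = 13/3.
E[α(G)] ≥ n − E[|E(G)|] = 105 − 13/3 = 302/3.
Numerically: ≈ 100.66667.
(This is only a lower bound; the true E[α(G)] may be larger.)

E[α(G)] ≥ 302/3 ≈ 100.66667.


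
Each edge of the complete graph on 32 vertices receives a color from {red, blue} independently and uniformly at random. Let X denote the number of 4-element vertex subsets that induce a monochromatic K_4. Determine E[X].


Let X = Σ_S X_S over the C(32, 4) = 35960 subsets S of size 4, where X_S = 1 if the K_4 on S is monochromatic.
For a fixed S, the K_4 on S has C(4, 2) = 6 edges. P[all 6 edges red] = (1/2)^6, and likewise for blue, so P[monochromatic] = 2·(1/2)^6 = 2^{1 − 6} = 1/32.
Summing: E[X] = C(32, 4) · 2^{1 − 6} = 35960 · 1/32 = 4495/4.
Numerically: E[X] ≈ 1123.7500.

E[X] = C(32,4)·2^(1−C(4,2)) = 4495/4 ≈ 1123.7500.


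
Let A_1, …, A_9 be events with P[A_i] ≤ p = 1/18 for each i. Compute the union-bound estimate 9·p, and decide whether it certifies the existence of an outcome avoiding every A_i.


Union bound: P[∪_{i=1}^{9} A_i] ≤ Σ_i P[A_i] ≤ 9·p = 9·(1/18) = 1/2.
Numerically: 1/2 ≈ 0.5000000.
Is 1/2 < 1? YES.
Since P[∪ A_i] ≤ 1/2 < 1, the complement has P[∩ A_i^c] ≥ 1 − 1/2 = 1/2 > 0, so some outcome avoids every A_i.

9·p = 1/2 ≈ 0.5000000; existence CERTIFIED by the union bound.


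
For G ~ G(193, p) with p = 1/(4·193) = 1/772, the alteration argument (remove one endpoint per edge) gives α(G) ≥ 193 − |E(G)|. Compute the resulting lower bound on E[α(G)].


E[|E(G)|] = C(193, 2)·p = 18528 · (1/772) = 24.
E[α(G)] ≥ n − E[|E(G)|] = 193 − 24 = 169.
Numerically: ≈ 169.000.
(This is only a lower bound; the true E[α(G)] may be larger.)

E[α(G)] ≥ 169 ≈ 169.000.


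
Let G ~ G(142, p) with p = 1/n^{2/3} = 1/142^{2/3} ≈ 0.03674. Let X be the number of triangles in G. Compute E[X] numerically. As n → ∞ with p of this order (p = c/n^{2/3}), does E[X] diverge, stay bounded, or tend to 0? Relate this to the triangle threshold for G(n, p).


Number of potential triangles: C(142, 3) = 467180.
Each occurs with probability p³ ≈ (0.03674)³ ≈ 4.9593335e-05.
By linearity: E[X] = C(142, 3)·p³ ≈ 467180 · 4.9593335e-05 ≈ 23.16901.
Since α = 2/3 < 1, p = c/n^{2/3} ≫ 1/n is above the triangle threshold p ~ 1/n. Asymptotically E[X] ~ (c³/6)·n^{3(1−α)} = (1³/6)·n^{1} → ∞; triangles are abundant w.h.p.

E[X] ≈ 23.16901; in regime p = Θ(1/n^{2/3}) E[X] diverges (above the triangle threshold p ~ 1/n).


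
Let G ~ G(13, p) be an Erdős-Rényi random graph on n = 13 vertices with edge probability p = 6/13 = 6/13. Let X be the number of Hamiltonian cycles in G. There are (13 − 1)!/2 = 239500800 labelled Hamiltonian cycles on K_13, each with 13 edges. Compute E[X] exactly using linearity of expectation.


K_13 has (13 − 1)!/2 = 239500800 labelled Hamiltonian cycles.
For each such Hamiltonian cycle H, let X_H = 1 if all 13 edges of H are present in G. Then P[X_H = 1] = p^{13} = (6/13)^{13} = 13060694016/302875106592253.
Summing the indicators: E[X] = Σ_H E[X_H] = 239500800 · p^{13} = 239500800 · 13060694016/302875106592253 = 3128046665387212800/302875106592253.
Numerically: E[X] ≈ 10328.

E[X] = 239500800 · (6/13)^{13} = 3128046665387212800/302875106592253 ≈ 10328.


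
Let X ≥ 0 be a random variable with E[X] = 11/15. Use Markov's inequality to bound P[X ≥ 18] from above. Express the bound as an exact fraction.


μ = E[X] = 11/15, a = 18.
Markov: P[X ≥ 18] ≤ μ/a = (11/15)/18 = 11/270.
Numerically: ≈ 0.040741.
(Since a = 18 > μ = 0.733333, the bound 11/270 is < 1 and informative.)

P[X ≥ 18] ≤ 11/270 ≈ 0.040741.


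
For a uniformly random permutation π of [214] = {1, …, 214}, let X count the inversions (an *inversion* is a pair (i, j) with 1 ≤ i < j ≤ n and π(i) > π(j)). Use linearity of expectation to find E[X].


Write X = Σ X_I over the C(214, 2) = 22791 pairs i < j, with X_I the indicator of one inversion.
There are 22791 indicators.
For each fixed pair i < j, the values π(i) and π(j) are two distinct elements of {1, …, 214} in uniformly random order; by symmetry P[π(i) > π(j)] = 1/2.
By linearity: E[X] = 22791 · (1/2) = C(214, 2) · (1/2) = 22791/2 = 22791/2 ≈ 11395.50000.

E[X] = 22791/2 = 11395.50000.


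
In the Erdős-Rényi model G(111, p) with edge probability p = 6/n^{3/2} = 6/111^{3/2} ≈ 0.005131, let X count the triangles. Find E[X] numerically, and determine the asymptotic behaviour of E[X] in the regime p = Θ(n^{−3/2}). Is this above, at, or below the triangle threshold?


Number of potential triangles: C(111, 3) = 221815.
Each occurs with probability p³ ≈ (0.005131)³ ≈ 1.350518e-07.
By linearity: E[X] = C(111, 3)·p³ ≈ 221815 · 1.350518e-07 ≈ 0.0300.
Since α = 3/2 > 1, p = c/n^{3/2} = o(1/n) is below the triangle threshold p ~ 1/n. Asymptotically E[X] ~ (c³/6)·n^{3(1−α)} = (6³/6)·n^{-1.5} → 0, so by Markov's inequality G has no triangles w.h.p.

E[X] ≈ 0.0300; in regime p = Θ(1/n^{3/2}) E[X] tends to 0 (below the triangle threshold p ~ 1/n).


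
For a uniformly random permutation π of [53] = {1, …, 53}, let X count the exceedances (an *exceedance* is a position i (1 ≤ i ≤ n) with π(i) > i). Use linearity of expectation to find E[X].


Write X = Σ_{i=1}^{53} X_i, where X_i = 1_{π(i) > i}.
For each fixed i, π(i) is uniform over {1, …, 53} (marginal of a uniform permutation), so P[π(i) > i] = (n − i)/n. Summing: Σ_{i=1}^{53} (n − i)/n = (0 + 1 + … + 52)/53 = 53(53 − 1)/(2·53) = (53 − 1)/2.
Hence E[X] = Σ_{i=1}^{53} (53 − i)/53 = 26 ≈ 26.000.

E[X] = 26 = 26.000.


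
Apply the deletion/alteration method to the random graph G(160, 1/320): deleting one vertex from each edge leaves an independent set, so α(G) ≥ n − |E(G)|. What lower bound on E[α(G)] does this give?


E[|E(G)|] = C(160, 2)·p = 12720 · (1/320) = 159/4.
E[α(G)] ≥ n − E[|E(G)|] = 160 − 159/4 = 481/4.
Numerically: ≈ 120.250000.
(This is only a lower bound; the true E[α(G)] may be larger.)

E[α(G)] ≥ 481/4 ≈ 120.250000.


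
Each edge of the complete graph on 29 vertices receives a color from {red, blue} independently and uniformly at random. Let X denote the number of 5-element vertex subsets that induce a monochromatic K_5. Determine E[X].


Let X = Σ_S X_S over the C(29, 5) = 118755 subsets S of size 5, where X_S = 1 if the K_5 on S is monochromatic.
For a fixed S, the K_5 on S has C(5, 2) = 10 edges. P[all 10 edges red] = (1/2)^10, and likewise for blue, so P[monochromatic] = 2·(1/2)^10 = 2^{1 − 10} = 1/512.
By linearity: E[X] = C(29, 5) · 2^{1 − 10} = 118755 · 1/512 = 118755/512.
Numerically: E[X] ≈ 231.9434.

E[X] = C(29,5)·2^(1−C(5,2)) = 118755/512 ≈ 231.9434.


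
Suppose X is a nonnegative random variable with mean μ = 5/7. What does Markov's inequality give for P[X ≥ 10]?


μ = E[X] = 5/7, a = 10.
Markov: P[X ≥ 10] ≤ μ/a = (5/7)/10 = 1/14.
Numerically: ≈ 0.071429.
(Since a = 10 > μ = 0.714286, the bound 1/14 is < 1 and informative.)

P[X ≥ 10] ≤ 1/14 ≈ 0.071429.


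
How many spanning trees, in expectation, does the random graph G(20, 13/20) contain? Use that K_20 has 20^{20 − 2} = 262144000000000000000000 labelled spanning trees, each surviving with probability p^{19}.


K_20 has 20^{20 − 2} = 262144000000000000000000 labelled spanning trees.
For each such spanning tree H, let X_H = 1 if all 19 edges of H are present in G. Then P[X_H = 1] = p^{19} = (13/20)^{19} = 1461920290375446110677/5242880000000000000000000.
By linearity: E[X] = Σ_H E[X_H] = 262144000000000000000000 · p^{19} = 262144000000000000000000 · 1461920290375446110677/5242880000000000000000000 = 1461920290375446110677/20.
Numerically: E[X] ≈ 7.3096e+19.

E[X] = 262144000000000000000000 · (13/20)^{19} = 1461920290375446110677/20 ≈ 7.3096e+19.


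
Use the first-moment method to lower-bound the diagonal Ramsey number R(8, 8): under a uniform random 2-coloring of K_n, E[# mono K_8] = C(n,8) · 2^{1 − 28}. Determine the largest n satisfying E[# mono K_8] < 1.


We need C(n, 8) · 2^{1 − 28} < 1, i.e. C(n, 8) < 2^{28 − 1} = 134217728.
Check values of n near the boundary:
  n = 39: C(39, 8) = 61523748; 61523748 < 134217728? YES
  n = 40: C(40, 8) = 76904685; 76904685 < 134217728? YES
  n = 41: C(41, 8) = 95548245; 95548245 < 134217728? YES
  n = 42: C(42, 8) = 118030185; 118030185 < 134217728? YES
  n = 43: C(43, 8) = 145008513; 145008513 < 134217728? NO
The largest n with C(n, 8) < 134217728 is n = 42 (where E[X] = 118030185/134217728 ≈ 0.8794). Hence R(8, 8) > 42, i.e. R(8, 8) ≥ 43.

Largest n = 42; hence R(8, 8) > 42.


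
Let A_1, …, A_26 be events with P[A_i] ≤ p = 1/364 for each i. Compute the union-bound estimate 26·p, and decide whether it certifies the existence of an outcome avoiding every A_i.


Union bound: P[∪_{i=1}^{26} A_i] ≤ Σ_i P[A_i] ≤ 26·p = 26·(1/364) = 1/14.
Numerically: 1/14 ≈ 0.071.
Is 1/14 < 1? YES.
Since P[∪ A_i] ≤ 1/14 < 1, the complement has P[∩ A_i^c] ≥ 1 − 1/14 = 13/14 > 0, so some outcome avoids every A_i.

26·p = 1/14 ≈ 0.071; existence CERTIFIED by the union bound.


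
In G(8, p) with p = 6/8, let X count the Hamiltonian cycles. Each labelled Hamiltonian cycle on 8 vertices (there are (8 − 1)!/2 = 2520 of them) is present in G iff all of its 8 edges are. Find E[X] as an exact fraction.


K_8 has (8 − 1)!/2 = 2520 labelled Hamiltonian cycles.
For each such Hamiltonian cycle H, let X_H = 1 if all 8 edges of H are present in G. Then P[X_H = 1] = p^{8} = (3/4)^{8} = 6561/65536.
Summing the indicators: E[X] = Σ_H E[X_H] = 2520 · p^{8} = 2520 · 6561/65536 = 2066715/8192.
Numerically: E[X] ≈ 252.285.

E[X] = 2520 · (3/4)^{8} = 2066715/8192 ≈ 252.285.


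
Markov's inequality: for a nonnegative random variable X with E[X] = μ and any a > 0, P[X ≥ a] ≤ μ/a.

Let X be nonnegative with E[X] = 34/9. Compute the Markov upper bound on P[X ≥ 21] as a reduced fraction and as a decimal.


μ = E[X] = 34/9, a = 21.
Markov: P[X ≥ 21] ≤ μ/a = (34/9)/21 = 34/189.
Numerically: ≈ 0.1799.
(Since a = 21 > μ = 3.7778, the bound 34/189 is < 1 and informative.)

P[X ≥ 21] ≤ 34/189 ≈ 0.1799.


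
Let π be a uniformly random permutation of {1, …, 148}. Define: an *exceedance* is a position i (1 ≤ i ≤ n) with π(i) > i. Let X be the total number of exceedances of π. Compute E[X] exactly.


Write X = Σ_{i=1}^{148} X_i, where X_i = 1_{π(i) > i}.
For each fixed i, π(i) is uniform over {1, …, 148} (marginal of a uniform permutation), so P[π(i) > i] = (n − i)/n. Summing: Σ_{i=1}^{148} (n − i)/n = (0 + 1 + … + 147)/148 = 148(148 − 1)/(2·148) = (148 − 1)/2.
Hence E[X] = Σ_{i=1}^{148} (148 − i)/148 = 147/2 ≈ 73.500000.

E[X] = 147/2 = 73.500000.


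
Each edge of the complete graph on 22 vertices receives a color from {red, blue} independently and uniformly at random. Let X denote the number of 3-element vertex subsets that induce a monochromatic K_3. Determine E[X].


Let X = Σ_S X_S over the C(22, 3) = 1540 subsets S of size 3, where X_S = 1 if the K_3 on S is monochromatic.
For a fixed S, the K_3 on S has C(3, 2) = 3 edges. P[all 3 edges red] = (1/2)^3, and likewise for blue, so P[monochromatic] = 2·(1/2)^3 = 2^{1 − 3} = 1/4.
By linearity: E[X] = C(22, 3) · 2^{1 − 3} = 1540 · 1/4 = 385.
Numerically: E[X] ≈ 385.0000.

E[X] = C(22,3)·2^(1−C(3,2)) = 385 ≈ 385.0000.


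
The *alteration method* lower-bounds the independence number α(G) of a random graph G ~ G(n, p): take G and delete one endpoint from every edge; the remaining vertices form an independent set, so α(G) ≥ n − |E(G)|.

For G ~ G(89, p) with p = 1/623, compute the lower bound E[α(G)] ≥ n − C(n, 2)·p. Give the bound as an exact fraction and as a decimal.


E[|E(G)|] = C(89, 2)·p = 3916 · (1/623) = 44/7.
E[α(G)] ≥ n − E[|E(G)|] = 89 − 44/7 = 579/7.
Numerically: ≈ 82.7143.
(This is only a lower bound; the true E[α(G)] may be larger.)

E[α(G)] ≥ 579/7 ≈ 82.7143.


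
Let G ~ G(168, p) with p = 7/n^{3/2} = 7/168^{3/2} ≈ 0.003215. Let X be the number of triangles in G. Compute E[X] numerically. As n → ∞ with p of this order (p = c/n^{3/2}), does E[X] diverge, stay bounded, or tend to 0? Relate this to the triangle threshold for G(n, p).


Number of potential triangles: C(168, 3) = 776216.
Each occurs with probability p³ ≈ (0.003215)³ ≈ 3.322021e-08.
By linearity: E[X] = C(168, 3)·p³ ≈ 776216 · 3.322021e-08 ≈ 0.0258.
Since α = 3/2 > 1, p = c/n^{3/2} = o(1/n) is below the triangle threshold p ~ 1/n. Asymptotically E[X] ~ (c³/6)·n^{3(1−α)} = (7³/6)·n^{-1.5} → 0, so by Markov's inequality G has no triangles w.h.p.

E[X] ≈ 0.0258; in regime p = Θ(1/n^{3/2}) E[X] tends to 0 (below the triangle threshold p ~ 1/n).


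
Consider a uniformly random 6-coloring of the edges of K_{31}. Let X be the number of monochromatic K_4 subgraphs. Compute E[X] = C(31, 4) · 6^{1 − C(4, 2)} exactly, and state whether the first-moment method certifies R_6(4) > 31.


E[X] = C(31, 4) · 6^{1 − 6} = 31465 · 6^{−5} = 31465/7776.
As a reduced fraction: E[X] = 31465/7776 ≈ 4.04642.
Is E[X] < 1? NO.
Since E[X] ≥ 1, the first-moment bound is inconclusive at n = 31; it does NOT by itself certify R_6(4) > 31.

E[X] = 31465/7776 ≈ 4.04642; E[X] ≥ 1; first-moment method inconclusive here.


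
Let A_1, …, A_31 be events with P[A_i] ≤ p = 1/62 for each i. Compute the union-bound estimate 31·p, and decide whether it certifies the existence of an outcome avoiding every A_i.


Union bound: P[∪_{i=1}^{31} A_i] ≤ Σ_i P[A_i] ≤ 31·p = 31·(1/62) = 1/2.
Numerically: 1/2 ≈ 0.500.
Is 1/2 < 1? YES.
Since P[∪ A_i] ≤ 1/2 < 1, the complement has P[∩ A_i^c] ≥ 1 − 1/2 = 1/2 > 0, so some outcome avoids every A_i.

31·p = 1/2 ≈ 0.500; existence CERTIFIED by the union bound.


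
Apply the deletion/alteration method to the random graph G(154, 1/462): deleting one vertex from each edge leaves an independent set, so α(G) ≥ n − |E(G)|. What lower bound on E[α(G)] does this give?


E[|E(G)|] = C(154, 2)·p = 11781 · (1/462) = 51/2.
E[α(G)] ≥ n − E[|E(G)|] = 154 − 51/2 = 257/2.
Numerically: ≈ 128.50000.
(This is only a lower bound; the true E[α(G)] may be larger.)

E[α(G)] ≥ 257/2 ≈ 128.50000.


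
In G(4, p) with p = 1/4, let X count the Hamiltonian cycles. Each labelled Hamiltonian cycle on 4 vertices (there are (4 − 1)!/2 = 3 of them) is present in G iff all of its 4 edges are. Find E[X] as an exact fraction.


K_4 has (4 − 1)!/2 = 3 labelled Hamiltonian cycles.
For each such Hamiltonian cycle H, let X_H = 1 if all 4 edges of H are present in G. Then P[X_H = 1] = p^{4} = (1/4)^{4} = 1/256.
Summing the indicators: E[X] = Σ_H E[X_H] = 3 · p^{4} = 3 · 1/256 = 3/256.
Numerically: E[X] ≈ 0.0117.

E[X] = 3 · (1/4)^{4} = 3/256 ≈ 0.0117.


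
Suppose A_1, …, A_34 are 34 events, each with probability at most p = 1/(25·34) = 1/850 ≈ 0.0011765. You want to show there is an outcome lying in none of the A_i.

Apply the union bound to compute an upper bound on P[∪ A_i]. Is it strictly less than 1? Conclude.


Union bound: P[∪_{i=1}^{34} A_i] ≤ Σ_i P[A_i] ≤ 34·p = 34·(1/850) = 1/25.
Numerically: 1/25 ≈ 0.0400000.
Is 1/25 < 1? YES.
Since P[∪ A_i] ≤ 1/25 < 1, the complement has P[∩ A_i^c] ≥ 1 − 1/25 = 24/25 > 0, so some outcome avoids every A_i.

34·p = 1/25 ≈ 0.0400000; existence CERTIFIED by the union bound.


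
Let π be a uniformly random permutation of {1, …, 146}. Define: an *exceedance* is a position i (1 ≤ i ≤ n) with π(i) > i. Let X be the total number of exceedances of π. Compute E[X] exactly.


Write X = Σ_{i=1}^{146} X_i, where X_i = 1_{π(i) > i}.
For each fixed i, π(i) is uniform over {1, …, 146} (marginal of a uniform permutation), so P[π(i) > i] = (n − i)/n. Summing: Σ_{i=1}^{146} (n − i)/n = (0 + 1 + … + 145)/146 = 146(146 − 1)/(2·146) = (146 − 1)/2.
Hence E[X] = Σ_{i=1}^{146} (146 − i)/146 = 145/2 ≈ 72.500000.

E[X] = 145/2 = 72.500000.


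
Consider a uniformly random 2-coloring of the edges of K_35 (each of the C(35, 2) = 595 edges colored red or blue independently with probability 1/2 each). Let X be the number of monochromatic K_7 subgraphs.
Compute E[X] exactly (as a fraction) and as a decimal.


Let X = Σ_S X_S over the C(35, 7) = 6724520 subsets S of size 7, where X_S = 1 if the K_7 on S is monochromatic.
For a fixed S, the K_7 on S has C(7, 2) = 21 edges. P[all 21 edges red] = (1/2)^21, and likewise for blue, so P[monochromatic] = 2·(1/2)^21 = 2^{1 − 21} = 1/1048576.
By linearity: E[X] = C(35, 7) · 2^{1 − 21} = 6724520 · 1/1048576 = 840565/131072.
Numerically: E[X] ≈ 6.413002.

E[X] = C(35,7)·2^(1−C(7,2)) = 840565/131072 ≈ 6.413002.


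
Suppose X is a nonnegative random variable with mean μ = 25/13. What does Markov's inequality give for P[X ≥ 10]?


μ = E[X] = 25/13, a = 10.
Markov: P[X ≥ 10] ≤ μ/a = (25/13)/10 = 5/26.
Numerically: ≈ 0.19231.
(Since a = 10 > μ = 1.92308, the bound 5/26 is < 1 and informative.)

P[X ≥ 10] ≤ 5/26 ≈ 0.19231.


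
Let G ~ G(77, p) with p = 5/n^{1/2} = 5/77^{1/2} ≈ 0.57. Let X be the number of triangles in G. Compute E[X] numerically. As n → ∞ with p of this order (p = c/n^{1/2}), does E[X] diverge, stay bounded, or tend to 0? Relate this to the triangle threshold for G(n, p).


Number of potential triangles: C(77, 3) = 73150.
Each occurs with probability p³ ≈ (0.57)³ ≈ 1.85001e-01.
By linearity: E[X] = C(77, 3)·p³ ≈ 73150 · 1.85001e-01 ≈ 13532.818.
Since α = 1/2 < 1, p = c/n^{1/2} ≫ 1/n is above the triangle threshold p ~ 1/n. Asymptotically E[X] ~ (c³/6)·n^{3(1−α)} = (5³/6)·n^{1.5} → ∞; triangles are abundant w.h.p.

E[X] ≈ 13532.818; in regime p = Θ(1/n^{1/2}) E[X] diverges (above the triangle threshold p ~ 1/n).


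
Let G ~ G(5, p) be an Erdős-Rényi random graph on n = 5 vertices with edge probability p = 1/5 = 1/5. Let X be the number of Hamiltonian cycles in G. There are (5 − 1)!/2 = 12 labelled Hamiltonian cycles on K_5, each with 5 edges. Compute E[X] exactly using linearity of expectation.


K_5 has (5 − 1)!/2 = 12 labelled Hamiltonian cycles.
For each such Hamiltonian cycle H, let X_H = 1 if all 5 edges of H are present in G. Then P[X_H = 1] = p^{5} = (1/5)^{5} = 1/3125.
By linearity: E[X] = Σ_H E[X_H] = 12 · p^{5} = 12 · 1/3125 = 12/3125.
Numerically: E[X] ≈ 0.00384.

E[X] = 12 · (1/5)^{5} = 12/3125 ≈ 0.00384.


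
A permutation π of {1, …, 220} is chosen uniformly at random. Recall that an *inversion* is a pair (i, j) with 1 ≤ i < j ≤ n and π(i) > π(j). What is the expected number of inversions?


Write X = Σ X_I over the C(220, 2) = 24090 pairs i < j, with X_I the indicator of one inversion.
There are 24090 indicators.
For each fixed pair i < j, the values π(i) and π(j) are two distinct elements of {1, …, 220} in uniformly random order; by symmetry P[π(i) > π(j)] = 1/2.
By linearity: E[X] = 24090 · (1/2) = C(220, 2) · (1/2) = 24090/2 = 12045 ≈ 12045.0000.

E[X] = 12045 = 12045.0000.


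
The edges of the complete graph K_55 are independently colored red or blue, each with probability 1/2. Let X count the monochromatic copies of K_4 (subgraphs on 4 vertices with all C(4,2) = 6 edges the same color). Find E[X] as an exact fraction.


Let X = Σ_S X_S over the C(55, 4) = 341055 subsets S of size 4, where X_S = 1 if the K_4 on S is monochromatic.
For a fixed S, the K_4 on S has C(4, 2) = 6 edges. P[all 6 edges red] = (1/2)^6, and likewise for blue, so P[monochromatic] = 2·(1/2)^6 = 2^{1 − 6} = 1/32.
By linearity: E[X] = C(55, 4) · 2^{1 − 6} = 341055 · 1/32 = 341055/32.
Numerically: E[X] ≈ 10657.968750.

E[X] = C(55,4)·2^(1−C(4,2)) = 341055/32 ≈ 10657.968750.


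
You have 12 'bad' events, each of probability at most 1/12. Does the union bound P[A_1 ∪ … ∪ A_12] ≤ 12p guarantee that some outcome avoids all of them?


Union bound: P[∪_{i=1}^{12} A_i] ≤ Σ_i P[A_i] ≤ 12·p = 12·(1/12) = 1.
Numerically: 1 ≈ 1.0000000.
Is 1 < 1? NO.
Since the bound 1 is ≥ 1, the union bound is uninformative here; it does NOT by itself certify existence.

12·p = 1 ≈ 1.0000000; existence NOT certified by the union bound.


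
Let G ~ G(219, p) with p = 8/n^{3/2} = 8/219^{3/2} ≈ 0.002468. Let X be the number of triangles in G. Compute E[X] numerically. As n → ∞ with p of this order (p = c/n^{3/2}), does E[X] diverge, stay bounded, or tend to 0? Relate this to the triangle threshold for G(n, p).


Number of potential triangles: C(219, 3) = 1726669.
Each occurs with probability p³ ≈ (0.002468)³ ≈ 1.504082e-08.
By linearity: E[X] = C(219, 3)·p³ ≈ 1726669 · 1.504082e-08 ≈ 0.0260.
Since α = 3/2 > 1, p = c/n^{3/2} = o(1/n) is below the triangle threshold p ~ 1/n. Asymptotically E[X] ~ (c³/6)·n^{3(1−α)} = (8³/6)·n^{-1.5} → 0, so by Markov's inequality G has no triangles w.h.p.

E[X] ≈ 0.0260; in regime p = Θ(1/n^{3/2}) E[X] tends to 0 (below the triangle threshold p ~ 1/n).


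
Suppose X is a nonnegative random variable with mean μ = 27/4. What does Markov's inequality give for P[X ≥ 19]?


μ = E[X] = 27/4, a = 19.
Markov: P[X ≥ 19] ≤ μ/a = (27/4)/19 = 27/76.
Numerically: ≈ 0.3553.
(Since a = 19 > μ = 6.7500, the bound 27/76 is < 1 and informative.)

P[X ≥ 19] ≤ 27/76 ≈ 0.3553.


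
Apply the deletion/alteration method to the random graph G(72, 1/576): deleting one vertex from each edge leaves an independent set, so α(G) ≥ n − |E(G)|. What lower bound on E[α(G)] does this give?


E[|E(G)|] = C(72, 2)·p = 2556 · (1/576) = 71/16.
E[α(G)] ≥ n − E[|E(G)|] = 72 − 71/16 = 1081/16.
Numerically: ≈ 67.562500.
(This is only a lower bound; the true E[α(G)] may be larger.)

E[α(G)] ≥ 1081/16 ≈ 67.562500.


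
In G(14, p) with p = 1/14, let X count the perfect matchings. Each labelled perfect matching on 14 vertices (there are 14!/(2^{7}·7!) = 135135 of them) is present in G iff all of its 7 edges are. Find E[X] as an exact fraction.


K_14 has 14!/(2^{7}·7!) = 135135 labelled perfect matchings.
For each such perfect matching H, let X_H = 1 if all 7 edges of H are present in G. Then P[X_H = 1] = p^{7} = (1/14)^{7} = 1/105413504.
By linearity: E[X] = Σ_H E[X_H] = 135135 · p^{7} = 135135 · 1/105413504 = 19305/15059072.
Numerically: E[X] ≈ 0.00128195.

E[X] = 135135 · (1/14)^{7} = 19305/15059072 ≈ 0.00128195.


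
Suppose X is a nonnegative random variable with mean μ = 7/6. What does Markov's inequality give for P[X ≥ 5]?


μ = E[X] = 7/6, a = 5.
Markov: P[X ≥ 5] ≤ μ/a = (7/6)/5 = 7/30.
Numerically: ≈ 0.233.
(Since a = 5 > μ = 1.167, the bound 7/30 is < 1 and informative.)

P[X ≥ 5] ≤ 7/30 ≈ 0.233.


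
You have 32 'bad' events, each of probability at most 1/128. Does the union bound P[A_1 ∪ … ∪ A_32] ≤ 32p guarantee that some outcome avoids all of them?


Union bound: P[∪_{i=1}^{32} A_i] ≤ Σ_i P[A_i] ≤ 32·p = 32·(1/128) = 1/4.
Numerically: 1/4 ≈ 0.250.
Is 1/4 < 1? YES.
Since P[∪ A_i] ≤ 1/4 < 1, the complement has P[∩ A_i^c] ≥ 1 − 1/4 = 3/4 > 0, so some outcome avoids every A_i.

32·p = 1/4 ≈ 0.250; existence CERTIFIED by the union bound.


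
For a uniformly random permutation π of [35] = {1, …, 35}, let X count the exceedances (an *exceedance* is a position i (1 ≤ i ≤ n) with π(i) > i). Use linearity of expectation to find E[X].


Write X = Σ_{i=1}^{35} X_i, where X_i = 1_{π(i) > i}.
For each fixed i, π(i) is uniform over {1, …, 35} (marginal of a uniform permutation), so P[π(i) > i] = (n − i)/n. Summing: Σ_{i=1}^{35} (n − i)/n = (0 + 1 + … + 34)/35 = 35(35 − 1)/(2·35) = (35 − 1)/2.
Hence E[X] = Σ_{i=1}^{35} (35 − i)/35 = 17 ≈ 17.00000.

E[X] = 17 = 17.00000.


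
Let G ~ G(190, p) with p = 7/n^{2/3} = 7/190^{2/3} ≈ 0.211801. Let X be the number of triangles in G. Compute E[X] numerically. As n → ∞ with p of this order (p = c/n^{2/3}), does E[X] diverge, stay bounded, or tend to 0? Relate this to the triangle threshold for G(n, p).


Number of potential triangles: C(190, 3) = 1125180.
Each occurs with probability p³ ≈ (0.211801)³ ≈ 9.50138504e-03.
By linearity: E[X] = C(190, 3)·p³ ≈ 1125180 · 9.50138504e-03 ≈ 10690.768421.
Since α = 2/3 < 1, p = c/n^{2/3} ≫ 1/n is above the triangle threshold p ~ 1/n. Asymptotically E[X] ~ (c³/6)·n^{3(1−α)} = (7³/6)·n^{1} → ∞; triangles are abundant w.h.p.

E[X] ≈ 10690.768421; in regime p = Θ(1/n^{2/3}) E[X] diverges (above the triangle threshold p ~ 1/n).


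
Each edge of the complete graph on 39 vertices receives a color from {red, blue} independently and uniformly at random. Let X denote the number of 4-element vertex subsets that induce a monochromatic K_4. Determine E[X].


Let X = Σ_S X_S over the C(39, 4) = 82251 subsets S of size 4, where X_S = 1 if the K_4 on S is monochromatic.
For a fixed S, the K_4 on S has C(4, 2) = 6 edges. P[all 6 edges red] = (1/2)^6, and likewise for blue, so P[monochromatic] = 2·(1/2)^6 = 2^{1 − 6} = 1/32.
By linearity: E[X] = C(39, 4) · 2^{1 − 6} = 82251 · 1/32 = 82251/32.
Numerically: E[X] ≈ 2570.3438.

E[X] = C(39,4)·2^(1−C(4,2)) = 82251/32 ≈ 2570.3438.


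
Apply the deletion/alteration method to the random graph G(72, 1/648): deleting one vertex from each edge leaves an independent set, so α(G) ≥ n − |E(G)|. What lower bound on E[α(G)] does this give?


E[|E(G)|] = C(72, 2)·p = 2556 · (1/648) = 71/18.
E[α(G)] ≥ n − E[|E(G)|] = 72 − 71/18 = 1225/18.
Numerically: ≈ 68.056.
(This is only a lower bound; the true E[α(G)] may be larger.)

E[α(G)] ≥ 1225/18 ≈ 68.056.


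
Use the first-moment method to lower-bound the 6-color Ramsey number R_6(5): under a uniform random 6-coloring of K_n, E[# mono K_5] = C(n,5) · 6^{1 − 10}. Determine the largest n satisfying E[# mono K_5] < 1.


We need C(n, 5) · 6^{1 − 10} < 1, i.e. C(n, 5) < 6^{10 − 1} = 10077696.
Check values of n near the boundary:
  n = 64: C(64, 5) = 7624512; 7624512 < 10077696? YES
  n = 65: C(65, 5) = 8259888; 8259888 < 10077696? YES
  n = 66: C(66, 5) = 8936928; 8936928 < 10077696? YES
  n = 67: C(67, 5) = 9657648; 9657648 < 10077696? YES
  n = 68: C(68, 5) = 10424128; 10424128 < 10077696? NO
  n = 69: C(69, 5) = 11238513; 11238513 < 10077696? NO
  n = 70: C(70, 5) = 12103014; 12103014 < 10077696? NO
The largest n with C(n, 5) < 10077696 is n = 67 (where E[X] = 67067/69984 ≈ 0.958319). Hence R_6(5) > 67, i.e. R_6(5) ≥ 68.

Largest n = 67; hence R_6(5) > 67.


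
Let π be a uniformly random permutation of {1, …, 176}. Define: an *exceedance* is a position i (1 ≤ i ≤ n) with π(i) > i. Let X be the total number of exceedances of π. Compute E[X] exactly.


Write X = Σ_{i=1}^{176} X_i, where X_i = 1_{π(i) > i}.
For each fixed i, π(i) is uniform over {1, …, 176} (marginal of a uniform permutation), so P[π(i) > i] = (n − i)/n. Summing: Σ_{i=1}^{176} (n − i)/n = (0 + 1 + … + 175)/176 = 176(176 − 1)/(2·176) = (176 − 1)/2.
Hence E[X] = Σ_{i=1}^{176} (176 − i)/176 = 175/2 ≈ 87.500.

E[X] = 175/2 = 87.500.


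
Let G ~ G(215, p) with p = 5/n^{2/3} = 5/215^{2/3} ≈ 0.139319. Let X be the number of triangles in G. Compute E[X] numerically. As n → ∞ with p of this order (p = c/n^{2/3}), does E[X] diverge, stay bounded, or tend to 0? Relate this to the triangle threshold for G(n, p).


Number of potential triangles: C(215, 3) = 1633355.
Each occurs with probability p³ ≈ (0.139319)³ ≈ 2.70416441e-03.
By linearity: E[X] = C(215, 3)·p³ ≈ 1633355 · 2.70416441e-03 ≈ 4416.860465.
Since α = 2/3 < 1, p = c/n^{2/3} ≫ 1/n is above the triangle threshold p ~ 1/n. Asymptotically E[X] ~ (c³/6)·n^{3(1−α)} = (5³/6)·n^{1} → ∞; triangles are abundant w.h.p.

E[X] ≈ 4416.860465; in regime p = Θ(1/n^{2/3}) E[X] diverges (above the triangle threshold p ~ 1/n).


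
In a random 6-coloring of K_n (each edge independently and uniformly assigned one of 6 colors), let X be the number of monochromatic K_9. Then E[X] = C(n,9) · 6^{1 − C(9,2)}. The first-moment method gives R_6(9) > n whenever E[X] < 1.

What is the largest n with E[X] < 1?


We need C(n, 9) · 6^{1 − 36} < 1, i.e. C(n, 9) < 6^{36 − 1} = 1719070799748422591028658176.
Check values of n near the boundary:
  n = 4407: C(4407, 9) = 1713856532599459170657070050; 1713856532599459170657070050 < 1719070799748422591028658176? YES
  n = 4408: C(4408, 9) = 1717362945146264156457459600; 1717362945146264156457459600 < 1719070799748422591028658176? YES
  n = 4409: C(4409, 9) = 1720875732988608787686577131; 1720875732988608787686577131 < 1719070799748422591028658176? NO
  n = 4410: C(4410, 9) = 1724394906266704102180823710; 1724394906266704102180823710 < 1719070799748422591028658176? NO
The largest n with C(n, 9) < 1719070799748422591028658176 is n = 4408 (where E[X] = 35778394690547169926197075/35813974994758803979763712 ≈ 0.9990065). Hence R_6(9) > 4408, i.e. R_6(9) ≥ 4409.

Largest n = 4408; hence R_6(9) > 4408.


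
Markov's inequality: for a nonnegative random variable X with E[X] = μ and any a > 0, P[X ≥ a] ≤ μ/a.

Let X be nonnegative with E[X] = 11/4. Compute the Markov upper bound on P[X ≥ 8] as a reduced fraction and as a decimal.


μ = E[X] = 11/4, a = 8.
Markov: P[X ≥ 8] ≤ μ/a = (11/4)/8 = 11/32.
Numerically: ≈ 0.34375.
(Since a = 8 > μ = 2.75000, the bound 11/32 is < 1 and informative.)

P[X ≥ 8] ≤ 11/32 ≈ 0.34375.


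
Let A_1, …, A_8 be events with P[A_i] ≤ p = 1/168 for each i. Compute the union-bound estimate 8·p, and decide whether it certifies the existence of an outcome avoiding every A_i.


Union bound: P[∪_{i=1}^{8} A_i] ≤ Σ_i P[A_i] ≤ 8·p = 8·(1/168) = 1/21.
Numerically: 1/21 ≈ 0.048.
Is 1/21 < 1? YES.
Since P[∪ A_i] ≤ 1/21 < 1, the complement has P[∩ A_i^c] ≥ 1 − 1/21 = 20/21 > 0, so some outcome avoids every A_i.

8·p = 1/21 ≈ 0.048; existence CERTIFIED by the union bound.


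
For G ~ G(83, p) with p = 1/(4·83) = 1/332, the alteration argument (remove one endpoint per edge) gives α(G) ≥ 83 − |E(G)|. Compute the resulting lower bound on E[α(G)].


E[|E(G)|] = C(83, 2)·p = 3403 · (1/332) = 41/4.
E[α(G)] ≥ n − E[|E(G)|] = 83 − 41/4 = 291/4.
Numerically: ≈ 72.7500.
(This is only a lower bound; the true E[α(G)] may be larger.)

E[α(G)] ≥ 291/4 ≈ 72.7500.


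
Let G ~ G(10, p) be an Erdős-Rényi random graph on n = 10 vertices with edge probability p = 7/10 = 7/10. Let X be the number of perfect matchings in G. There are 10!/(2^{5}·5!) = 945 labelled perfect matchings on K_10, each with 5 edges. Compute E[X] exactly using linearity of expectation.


K_10 has 10!/(2^{5}·5!) = 945 labelled perfect matchings.
For each such perfect matching H, let X_H = 1 if all 5 edges of H are present in G. Then P[X_H = 1] = p^{5} = (7/10)^{5} = 16807/100000.
Summing the indicators: E[X] = Σ_H E[X_H] = 945 · p^{5} = 945 · 16807/100000 = 3176523/20000.
Numerically: E[X] ≈ 159.

E[X] = 945 · (7/10)^{5} = 3176523/20000 ≈ 159.


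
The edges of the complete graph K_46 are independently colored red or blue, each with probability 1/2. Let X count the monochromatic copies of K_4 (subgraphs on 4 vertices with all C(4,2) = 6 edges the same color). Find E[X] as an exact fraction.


Let X = Σ_S X_S over the C(46, 4) = 163185 subsets S of size 4, where X_S = 1 if the K_4 on S is monochromatic.
For a fixed S, the K_4 on S has C(4, 2) = 6 edges. P[all 6 edges red] = (1/2)^6, and likewise for blue, so P[monochromatic] = 2·(1/2)^6 = 2^{1 − 6} = 1/32.
By linearity of expectation: E[X] = C(46, 4) · 2^{1 − 6} = 163185 · 1/32 = 163185/32.
Numerically: E[X] ≈ 5099.53125.

E[X] = C(46,4)·2^(1−C(4,2)) = 163185/32 ≈ 5099.53125.


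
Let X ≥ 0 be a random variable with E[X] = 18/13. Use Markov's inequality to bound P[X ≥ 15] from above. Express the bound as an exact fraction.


μ = E[X] = 18/13, a = 15.
Markov: P[X ≥ 15] ≤ μ/a = (18/13)/15 = 6/65.
Numerically: ≈ 0.092.
(Since a = 15 > μ = 1.385, the bound 6/65 is < 1 and informative.)

P[X ≥ 15] ≤ 6/65 ≈ 0.092.


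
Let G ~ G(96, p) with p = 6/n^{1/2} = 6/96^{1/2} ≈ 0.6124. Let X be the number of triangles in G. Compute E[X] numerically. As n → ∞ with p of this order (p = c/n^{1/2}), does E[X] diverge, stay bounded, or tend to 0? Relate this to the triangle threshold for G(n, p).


Number of potential triangles: C(96, 3) = 142880.
Each occurs with probability p³ ≈ (0.6124)³ ≈ 2.296397e-01.
By linearity: E[X] = C(96, 3)·p³ ≈ 142880 · 2.296397e-01 ≈ 32810.9151.
Since α = 1/2 < 1, p = c/n^{1/2} ≫ 1/n is above the triangle threshold p ~ 1/n. Asymptotically E[X] ~ (c³/6)·n^{3(1−α)} = (6³/6)·n^{1.5} → ∞; triangles are abundant w.h.p.

E[X] ≈ 32810.9151; in regime p = Θ(1/n^{1/2}) E[X] diverges (above the triangle threshold p ~ 1/n).
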